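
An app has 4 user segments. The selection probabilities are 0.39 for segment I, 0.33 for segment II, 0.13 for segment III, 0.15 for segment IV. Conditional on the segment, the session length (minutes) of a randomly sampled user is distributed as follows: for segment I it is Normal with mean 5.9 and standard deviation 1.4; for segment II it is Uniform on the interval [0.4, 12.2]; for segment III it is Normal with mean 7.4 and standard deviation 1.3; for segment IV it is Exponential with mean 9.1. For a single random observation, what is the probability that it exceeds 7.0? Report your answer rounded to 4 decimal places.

0.3799

Conditional on each segment, P(X > 7.0): I: 0.216017; II: 0.440678; III: 0.620842; IV: 0.463369.
By total probability, P(X > 7.0) = 0.39·0.216017 + 0.33·0.440678 + 0.13·0.620842 + 0.15·0.463369 = 0.379885.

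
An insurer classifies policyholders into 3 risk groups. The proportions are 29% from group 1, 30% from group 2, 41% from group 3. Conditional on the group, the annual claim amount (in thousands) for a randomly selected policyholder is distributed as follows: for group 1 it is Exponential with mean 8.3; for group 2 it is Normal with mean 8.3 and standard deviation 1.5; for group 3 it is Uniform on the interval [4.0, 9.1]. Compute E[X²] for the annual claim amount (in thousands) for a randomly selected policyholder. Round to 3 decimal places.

For each component E[X²] = Var + (mean)², giving 1: 137.78; 2: 71.14; 3: 45.07.
Overall E[X²] = 0.29·137.78 + 0.3·71.14 + 0.41·45.07 = 79.7769.

79.777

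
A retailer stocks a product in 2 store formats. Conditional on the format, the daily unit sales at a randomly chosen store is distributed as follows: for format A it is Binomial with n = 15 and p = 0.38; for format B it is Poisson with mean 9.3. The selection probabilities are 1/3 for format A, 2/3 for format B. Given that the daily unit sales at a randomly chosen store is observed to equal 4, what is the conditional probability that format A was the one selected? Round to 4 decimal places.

Likelihoods P(X=4 | ·): A: 0.148107; B: 0.0284959.
Posterior ∝ prior × likelihood. Numerator for A: 0.333333·0.148107 = 0.049369.
Normalizing constant: 0.333333·0.148107 + 0.666667·0.0284959 = 0.0683662.
P(A | observation) = 0.049369 / 0.0683662 = 0.722125.

0.7221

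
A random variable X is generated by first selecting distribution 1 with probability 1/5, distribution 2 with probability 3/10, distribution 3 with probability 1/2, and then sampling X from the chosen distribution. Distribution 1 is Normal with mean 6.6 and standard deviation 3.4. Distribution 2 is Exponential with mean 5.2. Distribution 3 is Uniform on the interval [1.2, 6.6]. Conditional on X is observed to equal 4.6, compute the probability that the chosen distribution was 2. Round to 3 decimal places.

Likelihoods f(4.6 | ·): 1: 0.0986947; 2: 0.0793986; 3: 0.185185.
Posterior ∝ prior × likelihood. Numerator for 2: 0.3·0.0793986 = 0.0238196.
Normalizing constant: 0.2·0.0986947 + 0.3·0.0793986 + 0.5·0.185185 = 0.136151.
P(2 | observation) = 0.0238196 / 0.136151 = 0.17495.

0.175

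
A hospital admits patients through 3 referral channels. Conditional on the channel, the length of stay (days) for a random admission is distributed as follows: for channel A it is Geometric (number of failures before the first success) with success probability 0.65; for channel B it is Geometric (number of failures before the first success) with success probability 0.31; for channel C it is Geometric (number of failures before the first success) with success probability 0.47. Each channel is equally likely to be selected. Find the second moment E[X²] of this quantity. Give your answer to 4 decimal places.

5.6412

For each component E[X²] = Var + (mean)², giving A: 1.11834; B: 12.1342; C: 3.67089.
Overall E[X²] = 0.333333·1.11834 + 0.333333·12.1342 + 0.333333·3.67089 = 5.64116.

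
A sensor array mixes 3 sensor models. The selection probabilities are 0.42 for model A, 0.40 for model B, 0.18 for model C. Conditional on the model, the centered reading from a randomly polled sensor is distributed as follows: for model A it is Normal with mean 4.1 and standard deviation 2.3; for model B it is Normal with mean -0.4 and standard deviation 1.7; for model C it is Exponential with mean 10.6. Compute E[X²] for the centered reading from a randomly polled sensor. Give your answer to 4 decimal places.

For each component E[X²] = Var + (mean)², giving A: 22.1; B: 3.05; C: 224.72.
Overall E[X²] = 0.42·22.1 + 0.4·3.05 + 0.18·224.72 = 50.9516.

50.9516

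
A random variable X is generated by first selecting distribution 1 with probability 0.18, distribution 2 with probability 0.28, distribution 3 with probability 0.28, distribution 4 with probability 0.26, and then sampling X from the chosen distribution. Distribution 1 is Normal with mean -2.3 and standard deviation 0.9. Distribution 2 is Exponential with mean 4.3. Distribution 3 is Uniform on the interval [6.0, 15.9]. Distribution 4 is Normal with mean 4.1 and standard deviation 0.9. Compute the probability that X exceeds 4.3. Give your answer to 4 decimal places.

0.4901

Conditional on each component, P(X > 4.3): 1: 1.12244e-13; 2: 0.367879; 3: 1; 4: 0.41207.
By total probability, P(X > 4.3) = 0.18·1.12244e-13 + 0.28·0.367879 + 0.28·1 + 0.26·0.41207 = 0.490145.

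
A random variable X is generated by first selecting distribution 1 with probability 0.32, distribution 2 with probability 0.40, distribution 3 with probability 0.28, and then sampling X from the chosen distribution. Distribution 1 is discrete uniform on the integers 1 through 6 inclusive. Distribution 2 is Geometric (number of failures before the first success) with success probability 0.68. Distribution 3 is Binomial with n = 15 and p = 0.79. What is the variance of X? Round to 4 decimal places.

Per component, 1: μ=3.5, E[X²]=15.1667; 2: μ=0.470588, E[X²]=0.913495; 3: μ=11.85, E[X²]=142.911.
E[X] = 0.32·3.5 + 0.4·0.470588 + 0.28·11.85 = 4.62624.
E[X²] = 0.32·15.1667 + 0.4·0.913495 + 0.28·142.911 = 45.2338.
Var(X) = E[X²] − (E[X])² = 45.2338 − 21.4021 = 23.8318.

23.8318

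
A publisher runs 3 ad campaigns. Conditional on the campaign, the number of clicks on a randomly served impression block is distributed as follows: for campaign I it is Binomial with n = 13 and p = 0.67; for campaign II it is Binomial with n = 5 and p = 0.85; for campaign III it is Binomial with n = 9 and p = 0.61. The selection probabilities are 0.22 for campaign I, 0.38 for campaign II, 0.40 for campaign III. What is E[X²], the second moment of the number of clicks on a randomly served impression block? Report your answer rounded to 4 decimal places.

For each component E[X²] = Var + (mean)², giving I: 78.7384; II: 18.7; III: 32.2812.
Overall E[X²] = 0.22·78.7384 + 0.38·18.7 + 0.4·32.2812 = 37.3409.

37.3409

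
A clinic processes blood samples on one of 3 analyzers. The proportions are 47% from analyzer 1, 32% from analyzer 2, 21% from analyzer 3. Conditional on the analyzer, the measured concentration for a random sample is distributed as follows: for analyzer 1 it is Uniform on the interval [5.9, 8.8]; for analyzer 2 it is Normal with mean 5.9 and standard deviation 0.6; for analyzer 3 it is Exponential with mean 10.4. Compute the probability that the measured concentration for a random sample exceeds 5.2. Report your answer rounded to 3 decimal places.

Conditional on each analyzer, P(X > 5.2): 1: 1; 2: 0.878327; 3: 0.606531.
By total probability, P(X > 5.2) = 0.47·1 + 0.32·0.878327 + 0.21·0.606531 = 0.878436.

0.878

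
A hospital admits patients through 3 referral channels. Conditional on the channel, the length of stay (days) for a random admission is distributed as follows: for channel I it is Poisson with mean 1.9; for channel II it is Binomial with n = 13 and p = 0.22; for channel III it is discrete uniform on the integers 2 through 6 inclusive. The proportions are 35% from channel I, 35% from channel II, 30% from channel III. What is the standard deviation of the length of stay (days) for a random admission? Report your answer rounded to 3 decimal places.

Per component, I: μ=1.9, E[X²]=5.51; II: μ=2.86, E[X²]=10.4104; III: μ=4, E[X²]=18.
E[X] = 0.35·1.9 + 0.35·2.86 + 0.3·4 = 2.866.
E[X²] = 0.35·5.51 + 0.35·10.4104 + 0.3·18 = 10.9721.
Var(X) = E[X²] − (E[X])² = 10.9721 − 8.21396 = 2.75818.
SD(X) = √2.75818 = 1.66078.

1.661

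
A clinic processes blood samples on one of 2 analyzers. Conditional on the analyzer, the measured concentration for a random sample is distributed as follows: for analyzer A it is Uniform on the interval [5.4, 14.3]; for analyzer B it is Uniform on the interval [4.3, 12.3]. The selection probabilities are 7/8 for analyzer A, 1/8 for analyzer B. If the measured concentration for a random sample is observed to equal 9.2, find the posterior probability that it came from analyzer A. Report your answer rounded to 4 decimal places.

0.8629

Likelihoods f(9.2 | ·): A: 0.11236; B: 0.125.
Posterior ∝ prior × likelihood. Numerator for A: 0.875·0.11236 = 0.0983146.
Normalizing constant: 0.875·0.11236 + 0.125·0.125 = 0.11394.
P(A | observation) = 0.0983146 / 0.11394 = 0.862866.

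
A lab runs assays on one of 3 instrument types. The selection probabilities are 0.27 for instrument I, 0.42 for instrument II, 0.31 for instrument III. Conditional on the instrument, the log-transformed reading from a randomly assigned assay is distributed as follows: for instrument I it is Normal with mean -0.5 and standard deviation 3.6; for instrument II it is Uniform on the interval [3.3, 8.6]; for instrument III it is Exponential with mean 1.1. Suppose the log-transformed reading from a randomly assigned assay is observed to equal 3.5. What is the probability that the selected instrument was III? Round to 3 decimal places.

0.109

Likelihoods f(3.5 | ·): I: 0.0597757; II: 0.188679; III: 0.0377365.
Posterior ∝ prior × likelihood. Numerator for III: 0.31·0.0377365 = 0.0116983.
Normalizing constant: 0.27·0.0597757 + 0.42·0.188679 + 0.31·0.0377365 = 0.107083.
P(III | observation) = 0.0116983 / 0.107083 = 0.109245.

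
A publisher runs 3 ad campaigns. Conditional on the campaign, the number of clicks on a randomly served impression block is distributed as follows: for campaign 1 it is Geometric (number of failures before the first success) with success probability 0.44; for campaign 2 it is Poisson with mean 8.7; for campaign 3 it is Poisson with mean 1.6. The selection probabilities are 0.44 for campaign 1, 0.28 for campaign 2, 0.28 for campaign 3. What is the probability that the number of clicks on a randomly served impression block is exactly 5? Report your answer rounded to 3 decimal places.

0.035

Conditional on each campaign, P(X = 5): 1: 0.0242322; 2: 0.0691915; 3: 0.017642.
By total probability, P(X = 5) = 0.44·0.0242322 + 0.28·0.0691915 + 0.28·0.017642 = 0.0349756.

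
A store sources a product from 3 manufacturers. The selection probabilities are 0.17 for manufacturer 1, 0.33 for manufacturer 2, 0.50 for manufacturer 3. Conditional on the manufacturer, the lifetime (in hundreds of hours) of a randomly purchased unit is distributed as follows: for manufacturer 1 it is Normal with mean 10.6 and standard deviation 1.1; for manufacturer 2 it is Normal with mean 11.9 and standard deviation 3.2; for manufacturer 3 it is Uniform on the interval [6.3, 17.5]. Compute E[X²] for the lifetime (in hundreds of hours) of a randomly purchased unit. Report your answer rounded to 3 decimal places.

145.449

For each component E[X²] = Var + (mean)², giving 1: 113.57; 2: 151.85; 3: 152.063.
Overall E[X²] = 0.17·113.57 + 0.33·151.85 + 0.5·152.063 = 145.449.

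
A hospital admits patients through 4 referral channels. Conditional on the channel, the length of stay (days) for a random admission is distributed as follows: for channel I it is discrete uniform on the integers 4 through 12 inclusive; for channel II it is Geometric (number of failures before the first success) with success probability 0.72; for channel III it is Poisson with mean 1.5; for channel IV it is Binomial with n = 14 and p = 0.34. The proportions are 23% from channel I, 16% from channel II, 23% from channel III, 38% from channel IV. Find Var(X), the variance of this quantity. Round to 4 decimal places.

Per component, I: μ=8, E[X²]=70.6667; II: μ=0.388889, E[X²]=0.691358; III: μ=1.5, E[X²]=3.75; IV: μ=4.76, E[X²]=25.7992.
E[X] = 0.23·8 + 0.16·0.388889 + 0.23·1.5 + 0.38·4.76 = 4.05602.
E[X²] = 0.23·70.6667 + 0.16·0.691358 + 0.23·3.75 + 0.38·25.7992 = 27.0301.
Var(X) = E[X²] − (E[X])² = 27.0301 − 16.4513 = 10.5788.

10.5788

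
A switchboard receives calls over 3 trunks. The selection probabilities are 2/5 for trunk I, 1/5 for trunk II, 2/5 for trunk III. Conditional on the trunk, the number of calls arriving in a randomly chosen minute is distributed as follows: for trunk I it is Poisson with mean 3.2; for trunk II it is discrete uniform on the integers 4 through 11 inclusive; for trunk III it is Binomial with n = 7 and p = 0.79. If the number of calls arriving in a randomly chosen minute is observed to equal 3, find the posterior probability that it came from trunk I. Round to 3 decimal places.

Likelihoods P(X=3 | ·): I: 0.222616; II: 0; III: 0.0335604.
Posterior ∝ prior × likelihood. Numerator for I: 0.4·0.222616 = 0.0890464.
Normalizing constant: 0.4·0.222616 + 0.2·0 + 0.4·0.0335604 = 0.102471.
P(I | observation) = 0.0890464 / 0.102471 = 0.868995.

0.869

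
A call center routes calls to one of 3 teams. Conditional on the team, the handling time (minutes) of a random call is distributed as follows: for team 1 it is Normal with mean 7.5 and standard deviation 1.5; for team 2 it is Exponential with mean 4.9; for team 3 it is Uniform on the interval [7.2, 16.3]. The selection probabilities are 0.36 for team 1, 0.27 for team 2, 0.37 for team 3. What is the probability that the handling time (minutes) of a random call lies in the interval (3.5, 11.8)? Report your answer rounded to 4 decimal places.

0.6528

Conditional on each team, P(3.5 < X < 11.8): 1: 0.994096; 2: 0.399561; 3: 0.505495.
By total probability, P(3.5 < X < 11.8) = 0.36·0.994096 + 0.27·0.399561 + 0.37·0.505495 = 0.652789.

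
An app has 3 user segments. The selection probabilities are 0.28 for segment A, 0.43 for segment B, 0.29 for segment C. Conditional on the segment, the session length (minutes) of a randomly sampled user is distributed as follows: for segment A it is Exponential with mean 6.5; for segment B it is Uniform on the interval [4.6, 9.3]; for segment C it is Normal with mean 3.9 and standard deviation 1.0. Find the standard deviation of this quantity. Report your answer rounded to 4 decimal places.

3.8269

Per component, A: μ=6.5, E[X²]=84.5; B: μ=6.95, E[X²]=50.1433; C: μ=3.9, E[X²]=16.21.
E[X] = 0.28·6.5 + 0.43·6.95 + 0.29·3.9 = 5.9395.
E[X²] = 0.28·84.5 + 0.43·50.1433 + 0.29·16.21 = 49.9225.
Var(X) = E[X²] − (E[X])² = 49.9225 − 35.2777 = 14.6449.
SD(X) = √14.6449 = 3.82686.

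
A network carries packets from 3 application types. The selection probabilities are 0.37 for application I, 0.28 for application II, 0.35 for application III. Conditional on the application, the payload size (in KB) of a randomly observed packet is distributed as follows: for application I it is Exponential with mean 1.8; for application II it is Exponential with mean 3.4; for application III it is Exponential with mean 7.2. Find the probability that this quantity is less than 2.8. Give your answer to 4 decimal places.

Conditional on each application, P(X < 2.8): I: 0.788928; II: 0.56112; III: 0.32219.
By total probability, P(X < 2.8) = 0.37·0.788928 + 0.28·0.56112 + 0.35·0.32219 = 0.561784.

0.5618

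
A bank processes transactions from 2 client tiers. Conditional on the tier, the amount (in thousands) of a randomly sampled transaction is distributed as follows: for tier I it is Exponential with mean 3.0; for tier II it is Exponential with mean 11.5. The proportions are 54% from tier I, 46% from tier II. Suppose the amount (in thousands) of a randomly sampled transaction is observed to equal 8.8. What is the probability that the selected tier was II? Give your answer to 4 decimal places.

0.6602

Likelihoods f(8.8 | ·): I: 0.0177398; II: 0.040455.
Posterior ∝ prior × likelihood. Numerator for II: 0.46·0.040455 = 0.0186093.
Normalizing constant: 0.54·0.0177398 + 0.46·0.040455 = 0.0281888.
P(II | observation) = 0.0186093 / 0.0281888 = 0.660167.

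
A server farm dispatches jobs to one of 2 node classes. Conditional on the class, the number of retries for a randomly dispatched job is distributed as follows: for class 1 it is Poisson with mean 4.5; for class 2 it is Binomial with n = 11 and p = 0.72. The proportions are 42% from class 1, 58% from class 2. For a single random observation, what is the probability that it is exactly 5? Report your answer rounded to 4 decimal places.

0.0967

Conditional on each class, P(X = 5): 1: 0.170827; 2: 0.0430777.
By total probability, P(X = 5) = 0.42·0.170827 + 0.58·0.0430777 = 0.0967324.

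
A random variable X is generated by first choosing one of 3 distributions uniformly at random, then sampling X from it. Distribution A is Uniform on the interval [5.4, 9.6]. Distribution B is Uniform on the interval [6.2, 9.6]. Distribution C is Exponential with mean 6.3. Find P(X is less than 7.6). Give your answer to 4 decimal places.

Conditional on each component, P(X < 7.6): A: 0.52381; B: 0.411765; C: 0.700712.
By total probability, P(X < 7.6) = 0.333333·0.52381 + 0.333333·0.411765 + 0.333333·0.700712 = 0.545429.

0.5454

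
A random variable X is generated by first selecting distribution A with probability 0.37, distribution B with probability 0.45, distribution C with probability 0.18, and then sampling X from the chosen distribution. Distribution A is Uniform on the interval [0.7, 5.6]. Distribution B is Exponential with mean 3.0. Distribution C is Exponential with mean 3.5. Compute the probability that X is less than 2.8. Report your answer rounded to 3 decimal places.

0.531

Conditional on each component, P(X < 2.8): A: 0.428571; B: 0.606759; C: 0.550671.
By total probability, P(X < 2.8) = 0.37·0.428571 + 0.45·0.606759 + 0.18·0.550671 = 0.530734.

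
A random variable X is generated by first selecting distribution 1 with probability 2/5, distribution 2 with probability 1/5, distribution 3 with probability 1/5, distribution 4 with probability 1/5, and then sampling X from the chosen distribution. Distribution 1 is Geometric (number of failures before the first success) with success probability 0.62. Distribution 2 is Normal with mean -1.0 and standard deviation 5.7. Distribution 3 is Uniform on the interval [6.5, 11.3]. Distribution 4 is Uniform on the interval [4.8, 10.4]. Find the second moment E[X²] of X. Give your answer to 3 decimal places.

For each component E[X²] = Var + (mean)², giving 1: 1.3642; 2: 33.49; 3: 81.13; 4: 60.3733.
Overall E[X²] = 0.4·1.3642 + 0.2·33.49 + 0.2·81.13 + 0.2·60.3733 = 35.5443.

35.544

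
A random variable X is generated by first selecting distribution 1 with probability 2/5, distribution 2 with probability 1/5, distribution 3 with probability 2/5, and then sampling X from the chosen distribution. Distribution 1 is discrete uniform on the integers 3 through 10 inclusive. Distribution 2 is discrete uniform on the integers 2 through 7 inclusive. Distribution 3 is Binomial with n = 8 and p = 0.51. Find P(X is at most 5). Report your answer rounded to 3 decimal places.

0.620

Conditional on each component, P(X ≤ 5): 1: 0.375; 2: 0.666667; 3: 0.841948.
By total probability, P(X ≤ 5) = 0.4·0.375 + 0.2·0.666667 + 0.4·0.841948 = 0.620113.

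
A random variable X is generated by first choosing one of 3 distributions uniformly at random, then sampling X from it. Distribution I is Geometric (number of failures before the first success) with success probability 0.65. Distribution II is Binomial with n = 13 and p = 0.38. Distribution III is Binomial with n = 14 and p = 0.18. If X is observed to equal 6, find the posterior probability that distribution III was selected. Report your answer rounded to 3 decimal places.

Likelihoods P(X=6 | ·): I: 0.00119487; II: 0.181954; III: 0.0208786.
Posterior ∝ prior × likelihood. Numerator for III: 0.333333·0.0208786 = 0.00695953.
Normalizing constant: 0.333333·0.00119487 + 0.333333·0.181954 + 0.333333·0.0208786 = 0.068009.
P(III | observation) = 0.00695953 / 0.068009 = 0.102332.

0.102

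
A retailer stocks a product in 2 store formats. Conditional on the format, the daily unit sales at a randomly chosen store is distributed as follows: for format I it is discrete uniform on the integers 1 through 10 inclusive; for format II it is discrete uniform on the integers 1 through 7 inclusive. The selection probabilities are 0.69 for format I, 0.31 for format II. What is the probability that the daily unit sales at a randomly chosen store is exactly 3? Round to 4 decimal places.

0.1133

Conditional on each format, P(X = 3): I: 0.1; II: 0.142857.
By total probability, P(X = 3) = 0.69·0.1 + 0.31·0.142857 = 0.113286.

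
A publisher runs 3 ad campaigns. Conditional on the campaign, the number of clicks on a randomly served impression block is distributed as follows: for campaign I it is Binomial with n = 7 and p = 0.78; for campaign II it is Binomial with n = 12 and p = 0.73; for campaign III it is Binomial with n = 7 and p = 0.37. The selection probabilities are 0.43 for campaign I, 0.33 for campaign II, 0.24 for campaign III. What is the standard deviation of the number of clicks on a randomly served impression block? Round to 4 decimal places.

2.6644

Per component, I: μ=5.46, E[X²]=31.0128; II: μ=8.76, E[X²]=79.1028; III: μ=2.59, E[X²]=8.3398.
E[X] = 0.43·5.46 + 0.33·8.76 + 0.24·2.59 = 5.8602.
E[X²] = 0.43·31.0128 + 0.33·79.1028 + 0.24·8.3398 = 41.441.
Var(X) = E[X²] − (E[X])² = 41.441 − 34.3419 = 7.09904.
SD(X) = √7.09904 = 2.6644.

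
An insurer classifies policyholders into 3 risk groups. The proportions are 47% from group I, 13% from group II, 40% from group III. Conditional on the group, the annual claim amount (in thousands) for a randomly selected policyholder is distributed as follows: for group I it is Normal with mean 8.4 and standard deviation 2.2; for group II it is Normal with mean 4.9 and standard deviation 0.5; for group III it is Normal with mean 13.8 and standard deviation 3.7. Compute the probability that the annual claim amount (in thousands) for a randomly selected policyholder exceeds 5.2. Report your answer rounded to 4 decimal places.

Conditional on each group, P(X > 5.2): I: 0.927102; II: 0.274253; III: 0.989946.
By total probability, P(X > 5.2) = 0.47·0.927102 + 0.13·0.274253 + 0.4·0.989946 = 0.867369.

0.8674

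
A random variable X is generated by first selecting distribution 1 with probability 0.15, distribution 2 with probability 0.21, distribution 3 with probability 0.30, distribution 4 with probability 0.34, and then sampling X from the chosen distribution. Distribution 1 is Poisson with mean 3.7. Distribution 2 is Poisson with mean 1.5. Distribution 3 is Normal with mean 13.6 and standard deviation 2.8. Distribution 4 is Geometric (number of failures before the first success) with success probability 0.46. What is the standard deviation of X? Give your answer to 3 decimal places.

Per component, 1: μ=3.7, E[X²]=17.39; 2: μ=1.5, E[X²]=3.75; 3: μ=13.6, E[X²]=192.8; 4: μ=1.17391, E[X²]=3.93006.
E[X] = 0.15·3.7 + 0.21·1.5 + 0.3·13.6 + 0.34·1.17391 = 5.34913.
E[X²] = 0.15·17.39 + 0.21·3.75 + 0.3·192.8 + 0.34·3.93006 = 62.5722.
Var(X) = E[X²] − (E[X])² = 62.5722 − 28.6132 = 33.959.
SD(X) = √33.959 = 5.82744.

5.827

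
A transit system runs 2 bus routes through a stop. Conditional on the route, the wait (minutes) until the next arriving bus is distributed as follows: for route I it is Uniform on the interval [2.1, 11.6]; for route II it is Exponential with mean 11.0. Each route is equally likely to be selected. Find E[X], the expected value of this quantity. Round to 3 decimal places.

8.925

Component means — I: 6.85; II: 11.
E[X] = 0.5·6.85 + 0.5·11 = 8.925.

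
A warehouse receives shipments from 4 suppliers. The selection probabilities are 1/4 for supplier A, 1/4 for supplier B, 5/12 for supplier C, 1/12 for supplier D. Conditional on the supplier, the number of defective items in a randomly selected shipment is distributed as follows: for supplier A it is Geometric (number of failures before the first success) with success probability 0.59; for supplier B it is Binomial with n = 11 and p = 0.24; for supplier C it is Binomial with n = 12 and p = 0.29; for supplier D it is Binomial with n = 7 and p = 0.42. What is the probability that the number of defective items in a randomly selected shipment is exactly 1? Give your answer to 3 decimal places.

Conditional on each supplier, P(X = 1): A: 0.2419; B: 0.169723; C: 0.0804306; D: 0.111922.
By total probability, P(X = 1) = 0.25·0.2419 + 0.25·0.169723 + 0.416667·0.0804306 + 0.0833333·0.111922 = 0.145745.

0.146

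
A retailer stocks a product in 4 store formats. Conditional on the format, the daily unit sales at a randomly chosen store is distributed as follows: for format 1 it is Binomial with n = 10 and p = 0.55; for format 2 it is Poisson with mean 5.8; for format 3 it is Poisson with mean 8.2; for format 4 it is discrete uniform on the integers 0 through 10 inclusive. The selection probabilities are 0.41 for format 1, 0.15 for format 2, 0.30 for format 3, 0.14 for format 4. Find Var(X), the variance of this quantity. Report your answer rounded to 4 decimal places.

7.3640

Per component, 1: μ=5.5, E[X²]=32.725; 2: μ=5.8, E[X²]=39.44; 3: μ=8.2, E[X²]=75.44; 4: μ=5, E[X²]=35.
E[X] = 0.41·5.5 + 0.15·5.8 + 0.3·8.2 + 0.14·5 = 6.285.
E[X²] = 0.41·32.725 + 0.15·39.44 + 0.3·75.44 + 0.14·35 = 46.8652.
Var(X) = E[X²] − (E[X])² = 46.8652 − 39.5012 = 7.36403.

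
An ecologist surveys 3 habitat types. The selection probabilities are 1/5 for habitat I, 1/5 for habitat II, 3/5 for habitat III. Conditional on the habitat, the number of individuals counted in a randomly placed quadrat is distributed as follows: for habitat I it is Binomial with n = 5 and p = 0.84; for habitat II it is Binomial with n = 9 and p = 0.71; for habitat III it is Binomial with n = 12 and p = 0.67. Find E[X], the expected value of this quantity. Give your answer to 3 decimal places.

Component means — I: 4.2; II: 6.39; III: 8.04.
E[X] = 0.2·4.2 + 0.2·6.39 + 0.6·8.04 = 6.942.

6.942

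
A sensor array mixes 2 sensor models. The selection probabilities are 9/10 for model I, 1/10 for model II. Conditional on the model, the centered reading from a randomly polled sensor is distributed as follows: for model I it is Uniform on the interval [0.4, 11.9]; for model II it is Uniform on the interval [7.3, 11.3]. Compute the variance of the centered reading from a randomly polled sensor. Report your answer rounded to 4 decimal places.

10.9451

Per component, I: μ=6.15, E[X²]=48.8433; II: μ=9.3, E[X²]=87.8233.
E[X] = 0.9·6.15 + 0.1·9.3 = 6.465.
E[X²] = 0.9·48.8433 + 0.1·87.8233 = 52.7413.
Var(X) = E[X²] − (E[X])² = 52.7413 − 41.7962 = 10.9451.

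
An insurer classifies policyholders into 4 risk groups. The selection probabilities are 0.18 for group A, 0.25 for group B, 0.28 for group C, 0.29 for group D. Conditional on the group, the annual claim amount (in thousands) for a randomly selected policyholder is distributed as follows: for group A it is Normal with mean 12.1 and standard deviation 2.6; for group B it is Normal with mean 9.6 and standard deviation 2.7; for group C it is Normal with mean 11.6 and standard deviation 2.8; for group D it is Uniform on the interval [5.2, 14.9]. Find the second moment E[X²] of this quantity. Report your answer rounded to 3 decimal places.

123.870

For each component E[X²] = Var + (mean)², giving A: 153.17; B: 99.45; C: 142.4; D: 108.843.
Overall E[X²] = 0.18·153.17 + 0.25·99.45 + 0.28·142.4 + 0.29·108.843 = 123.87.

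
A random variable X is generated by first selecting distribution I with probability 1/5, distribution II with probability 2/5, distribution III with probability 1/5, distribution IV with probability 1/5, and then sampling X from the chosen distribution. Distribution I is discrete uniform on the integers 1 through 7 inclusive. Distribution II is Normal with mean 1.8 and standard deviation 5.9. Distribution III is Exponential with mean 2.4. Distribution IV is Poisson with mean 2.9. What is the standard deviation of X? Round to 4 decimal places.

4.1388

Per component, I: μ=4, E[X²]=20; II: μ=1.8, E[X²]=38.05; III: μ=2.4, E[X²]=11.52; IV: μ=2.9, E[X²]=11.31.
E[X] = 0.2·4 + 0.4·1.8 + 0.2·2.4 + 0.2·2.9 = 2.58.
E[X²] = 0.2·20 + 0.4·38.05 + 0.2·11.52 + 0.2·11.31 = 23.786.
Var(X) = E[X²] − (E[X])² = 23.786 − 6.6564 = 17.1296.
SD(X) = √17.1296 = 4.13879.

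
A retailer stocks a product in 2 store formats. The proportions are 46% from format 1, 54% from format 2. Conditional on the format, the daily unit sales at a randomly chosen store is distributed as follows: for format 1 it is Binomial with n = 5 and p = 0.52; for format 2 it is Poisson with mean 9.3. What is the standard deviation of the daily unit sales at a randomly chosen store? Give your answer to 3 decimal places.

Per component, 1: μ=2.6, E[X²]=8.008; 2: μ=9.3, E[X²]=95.79.
E[X] = 0.46·2.6 + 0.54·9.3 = 6.218.
E[X²] = 0.46·8.008 + 0.54·95.79 = 55.4103.
Var(X) = E[X²] − (E[X])² = 55.4103 − 38.6635 = 16.7468.
SD(X) = √16.7468 = 4.09228.

4.092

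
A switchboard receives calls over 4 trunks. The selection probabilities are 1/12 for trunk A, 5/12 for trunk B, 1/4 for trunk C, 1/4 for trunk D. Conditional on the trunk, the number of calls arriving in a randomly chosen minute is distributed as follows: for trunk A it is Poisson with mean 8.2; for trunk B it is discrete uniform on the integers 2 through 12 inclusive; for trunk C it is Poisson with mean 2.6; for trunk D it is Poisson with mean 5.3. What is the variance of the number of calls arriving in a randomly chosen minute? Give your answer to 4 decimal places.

10.4769

Per component, A: μ=8.2, E[X²]=75.44; B: μ=7, E[X²]=59; C: μ=2.6, E[X²]=9.36; D: μ=5.3, E[X²]=33.39.
E[X] = 0.0833333·8.2 + 0.416667·7 + 0.25·2.6 + 0.25·5.3 = 5.575.
E[X²] = 0.0833333·75.44 + 0.416667·59 + 0.25·9.36 + 0.25·33.39 = 41.5575.
Var(X) = E[X²] − (E[X])² = 41.5575 − 31.0806 = 10.4769.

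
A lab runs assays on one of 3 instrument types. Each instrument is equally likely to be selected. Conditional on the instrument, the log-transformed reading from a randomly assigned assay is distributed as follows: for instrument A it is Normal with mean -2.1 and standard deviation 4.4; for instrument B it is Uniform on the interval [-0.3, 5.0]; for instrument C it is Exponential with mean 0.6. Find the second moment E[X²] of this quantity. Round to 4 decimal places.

10.7844

For each component E[X²] = Var + (mean)², giving A: 23.77; B: 7.86333; C: 0.72.
Overall E[X²] = 0.333333·23.77 + 0.333333·7.86333 + 0.333333·0.72 = 10.7844.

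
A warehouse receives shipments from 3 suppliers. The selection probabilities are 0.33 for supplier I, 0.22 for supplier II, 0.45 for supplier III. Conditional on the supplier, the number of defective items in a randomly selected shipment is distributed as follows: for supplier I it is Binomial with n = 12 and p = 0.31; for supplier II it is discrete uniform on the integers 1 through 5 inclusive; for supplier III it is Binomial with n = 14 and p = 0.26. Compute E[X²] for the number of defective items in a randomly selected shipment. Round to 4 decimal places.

15.0082

For each component E[X²] = Var + (mean)², giving I: 16.4052; II: 11; III: 15.9432.
Overall E[X²] = 0.33·16.4052 + 0.22·11 + 0.45·15.9432 = 15.0082.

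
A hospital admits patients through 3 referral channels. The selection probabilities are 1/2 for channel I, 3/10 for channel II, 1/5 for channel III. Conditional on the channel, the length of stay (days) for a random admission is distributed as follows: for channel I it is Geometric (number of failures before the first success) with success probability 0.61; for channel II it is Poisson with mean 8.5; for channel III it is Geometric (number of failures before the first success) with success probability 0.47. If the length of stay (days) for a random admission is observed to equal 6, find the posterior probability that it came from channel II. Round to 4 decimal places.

0.9101

Likelihoods P(X=6 | ·): I: 0.00214643; II: 0.106581; III: 0.0104172.
Posterior ∝ prior × likelihood. Numerator for II: 0.3·0.106581 = 0.0319742.
Normalizing constant: 0.5·0.00214643 + 0.3·0.106581 + 0.2·0.0104172 = 0.0351308.
P(II | observation) = 0.0319742 / 0.0351308 = 0.910145.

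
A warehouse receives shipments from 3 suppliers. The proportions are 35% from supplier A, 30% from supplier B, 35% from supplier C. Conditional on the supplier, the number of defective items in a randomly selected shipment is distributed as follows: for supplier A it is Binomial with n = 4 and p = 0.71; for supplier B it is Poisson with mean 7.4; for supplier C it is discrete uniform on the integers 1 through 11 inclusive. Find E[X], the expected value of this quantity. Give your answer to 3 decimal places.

Component means — A: 2.84; B: 7.4; C: 6.
E[X] = 0.35·2.84 + 0.3·7.4 + 0.35·6 = 5.314.

5.314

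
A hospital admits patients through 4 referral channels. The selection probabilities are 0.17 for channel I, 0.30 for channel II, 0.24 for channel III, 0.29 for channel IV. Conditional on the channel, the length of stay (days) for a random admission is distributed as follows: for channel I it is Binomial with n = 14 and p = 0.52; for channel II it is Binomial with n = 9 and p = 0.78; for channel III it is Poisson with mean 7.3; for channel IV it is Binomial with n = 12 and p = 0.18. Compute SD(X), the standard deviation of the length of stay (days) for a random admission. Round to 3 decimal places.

2.919

Per component, I: μ=7.28, E[X²]=56.4928; II: μ=7.02, E[X²]=50.8248; III: μ=7.3, E[X²]=60.59; IV: μ=2.16, E[X²]=6.4368.
E[X] = 0.17·7.28 + 0.3·7.02 + 0.24·7.3 + 0.29·2.16 = 5.722.
E[X²] = 0.17·56.4928 + 0.3·50.8248 + 0.24·60.59 + 0.29·6.4368 = 41.2595.
Var(X) = E[X²] − (E[X])² = 41.2595 − 32.7413 = 8.5182.
SD(X) = √8.5182 = 2.9186.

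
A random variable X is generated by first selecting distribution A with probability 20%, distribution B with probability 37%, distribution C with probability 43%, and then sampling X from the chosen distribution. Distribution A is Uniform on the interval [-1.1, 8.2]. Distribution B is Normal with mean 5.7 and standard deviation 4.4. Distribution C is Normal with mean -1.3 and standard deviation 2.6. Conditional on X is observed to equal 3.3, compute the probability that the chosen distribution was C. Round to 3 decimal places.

0.215

Likelihoods f(3.3 | ·): A: 0.107527; B: 0.0781361; C: 0.0320795.
Posterior ∝ prior × likelihood. Numerator for C: 0.43·0.0320795 = 0.0137942.
Normalizing constant: 0.2·0.107527 + 0.37·0.0781361 + 0.43·0.0320795 = 0.0642099.
P(C | observation) = 0.0137942 / 0.0642099 = 0.214829.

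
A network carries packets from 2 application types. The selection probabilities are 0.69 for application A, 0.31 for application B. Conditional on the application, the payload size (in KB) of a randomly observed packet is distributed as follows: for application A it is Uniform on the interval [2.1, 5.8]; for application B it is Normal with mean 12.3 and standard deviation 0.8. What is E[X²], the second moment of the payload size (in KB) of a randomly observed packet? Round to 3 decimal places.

For each component E[X²] = Var + (mean)², giving A: 16.7433; B: 151.93.
Overall E[X²] = 0.69·16.7433 + 0.31·151.93 = 58.6512.

58.651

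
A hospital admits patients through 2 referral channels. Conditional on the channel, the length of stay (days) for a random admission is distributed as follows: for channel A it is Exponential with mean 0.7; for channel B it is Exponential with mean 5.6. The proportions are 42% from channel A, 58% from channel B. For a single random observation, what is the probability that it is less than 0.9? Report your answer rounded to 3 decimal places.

0.390

Conditional on each channel, P(X < 0.9): A: 0.723547; B: 0.148465.
By total probability, P(X < 0.9) = 0.42·0.723547 + 0.58·0.148465 = 0.389999.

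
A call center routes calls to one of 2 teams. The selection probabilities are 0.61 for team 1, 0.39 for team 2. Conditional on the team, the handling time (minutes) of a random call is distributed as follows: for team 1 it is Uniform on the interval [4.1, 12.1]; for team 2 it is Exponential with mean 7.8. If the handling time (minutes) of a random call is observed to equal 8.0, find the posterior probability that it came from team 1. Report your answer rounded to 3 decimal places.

0.810

Likelihoods f(8.0 | ·): 1: 0.125; 2: 0.0459701.
Posterior ∝ prior × likelihood. Numerator for 1: 0.61·0.125 = 0.07625.
Normalizing constant: 0.61·0.125 + 0.39·0.0459701 = 0.0941783.
P(1 | observation) = 0.07625 / 0.0941783 = 0.809634.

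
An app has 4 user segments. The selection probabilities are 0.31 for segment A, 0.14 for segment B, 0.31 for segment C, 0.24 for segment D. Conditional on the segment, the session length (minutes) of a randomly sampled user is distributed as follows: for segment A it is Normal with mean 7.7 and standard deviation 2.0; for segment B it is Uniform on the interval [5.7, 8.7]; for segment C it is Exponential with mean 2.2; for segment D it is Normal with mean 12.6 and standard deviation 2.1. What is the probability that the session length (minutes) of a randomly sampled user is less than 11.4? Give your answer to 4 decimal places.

0.8164

Conditional on each segment, P(X < 11.4): A: 0.967843; B: 1; C: 0.994382; D: 0.283855.
By total probability, P(X < 11.4) = 0.31·0.967843 + 0.14·1 + 0.31·0.994382 + 0.24·0.283855 = 0.816415.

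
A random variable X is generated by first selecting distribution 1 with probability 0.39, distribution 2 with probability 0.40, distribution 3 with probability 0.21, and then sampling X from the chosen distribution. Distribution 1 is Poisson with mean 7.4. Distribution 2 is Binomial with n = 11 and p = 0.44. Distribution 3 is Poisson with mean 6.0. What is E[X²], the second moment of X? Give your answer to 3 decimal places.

For each component E[X²] = Var + (mean)², giving 1: 62.16; 2: 26.136; 3: 42.
Overall E[X²] = 0.39·62.16 + 0.4·26.136 + 0.21·42 = 43.5168.

43.517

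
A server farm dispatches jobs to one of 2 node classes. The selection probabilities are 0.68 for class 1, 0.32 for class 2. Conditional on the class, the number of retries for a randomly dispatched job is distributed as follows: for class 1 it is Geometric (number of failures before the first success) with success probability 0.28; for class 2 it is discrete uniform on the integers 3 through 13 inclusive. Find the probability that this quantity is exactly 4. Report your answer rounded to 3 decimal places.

0.080

Conditional on each class, P(X = 4): 1: 0.0752468; 2: 0.0909091.
By total probability, P(X = 4) = 0.68·0.0752468 + 0.32·0.0909091 = 0.0802587.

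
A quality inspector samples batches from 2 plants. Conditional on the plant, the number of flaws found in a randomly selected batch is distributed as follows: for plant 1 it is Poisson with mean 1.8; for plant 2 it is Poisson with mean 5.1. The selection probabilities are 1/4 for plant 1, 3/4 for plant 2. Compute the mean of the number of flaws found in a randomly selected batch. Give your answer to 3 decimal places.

4.275

Component means — 1: 1.8; 2: 5.1.
E[X] = 0.25·1.8 + 0.75·5.1 = 4.275.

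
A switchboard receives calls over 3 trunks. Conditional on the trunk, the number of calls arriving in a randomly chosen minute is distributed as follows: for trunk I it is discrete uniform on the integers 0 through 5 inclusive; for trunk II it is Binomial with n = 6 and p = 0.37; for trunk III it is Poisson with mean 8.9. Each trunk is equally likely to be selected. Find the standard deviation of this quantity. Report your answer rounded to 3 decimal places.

3.731

Per component, I: μ=2.5, E[X²]=9.16667; II: μ=2.22, E[X²]=6.327; III: μ=8.9, E[X²]=88.11.
E[X] = 0.333333·2.5 + 0.333333·2.22 + 0.333333·8.9 = 4.54.
E[X²] = 0.333333·9.16667 + 0.333333·6.327 + 0.333333·88.11 = 34.5346.
Var(X) = E[X²] − (E[X])² = 34.5346 − 20.6116 = 13.923.
SD(X) = √13.923 = 3.73135.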